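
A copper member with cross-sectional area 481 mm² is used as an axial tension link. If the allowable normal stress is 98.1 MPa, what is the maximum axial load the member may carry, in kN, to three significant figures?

P_max = σ_allow · A = 98.1 · 481 = 47190 N = 47.19 kN.

47.2 kN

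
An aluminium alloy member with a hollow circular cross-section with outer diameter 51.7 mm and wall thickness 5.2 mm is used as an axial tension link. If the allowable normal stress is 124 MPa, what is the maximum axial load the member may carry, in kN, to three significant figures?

94.2 kN

A = 759.6 mm².
P_max = σ_allow · A = 124 · 759.6 = 94200 N = 94.2 kN.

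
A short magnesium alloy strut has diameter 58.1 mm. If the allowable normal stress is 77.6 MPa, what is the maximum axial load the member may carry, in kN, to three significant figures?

206 kN

A = 2651 mm².
P_max = σ_allow · A = 77.6 · 2651 = 205700 N = 205.7 kN.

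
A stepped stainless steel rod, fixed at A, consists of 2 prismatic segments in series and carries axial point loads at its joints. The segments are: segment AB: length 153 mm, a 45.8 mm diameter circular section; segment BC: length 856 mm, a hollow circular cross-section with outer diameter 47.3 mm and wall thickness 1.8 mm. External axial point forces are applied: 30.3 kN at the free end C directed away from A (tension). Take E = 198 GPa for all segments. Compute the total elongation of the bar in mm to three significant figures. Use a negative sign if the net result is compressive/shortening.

Internal axial forces (sectioning from the free end, tension +): N_BC = 30.3 kN, N_AB = 30.3 kN.
A_AB = 1647 mm².
A_BC = 257.3 mm².
δ_AB = 30300·153/(1647·198000) = 0.01421 mm
δ_BC = 30300·856/(257.3·198000) = 0.5091 mm
δ = Σδ_i = 0.5233 mm.

0.523 mm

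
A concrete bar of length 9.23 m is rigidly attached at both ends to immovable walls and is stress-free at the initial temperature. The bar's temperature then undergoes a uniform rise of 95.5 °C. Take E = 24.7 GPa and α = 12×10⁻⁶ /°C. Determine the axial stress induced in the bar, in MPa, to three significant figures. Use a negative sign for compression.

-28.3 MPa

Free thermal expansion αLΔT = 12e-6 · 9230 · 95.5 = 10.58 mm.
The walls impose strain ε = −(10.58)/9230 = -1.1460e-03; σ = Eε = 24700 · -1.1460e-03 = -28.31 MPa.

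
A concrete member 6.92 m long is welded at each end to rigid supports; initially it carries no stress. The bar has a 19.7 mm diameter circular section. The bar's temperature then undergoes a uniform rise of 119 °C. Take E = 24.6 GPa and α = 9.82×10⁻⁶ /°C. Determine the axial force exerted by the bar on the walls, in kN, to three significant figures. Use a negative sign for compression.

-8.76 kN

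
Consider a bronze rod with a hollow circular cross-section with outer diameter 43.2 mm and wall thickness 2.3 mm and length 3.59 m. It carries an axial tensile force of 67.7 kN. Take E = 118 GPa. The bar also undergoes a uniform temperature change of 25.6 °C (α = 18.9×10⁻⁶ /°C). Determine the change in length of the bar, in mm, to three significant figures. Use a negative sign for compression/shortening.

8.71 mm

A = 295.5 mm².
δ_mech = NL/(AE) = 67700·3590/(295.5·118000) = 6.969 mm.
δ_thermal = αLΔT = 18.9e-6·3590·25.6 = 1.737 mm.
δ = δ_mech + δ_thermal = 8.706 mm.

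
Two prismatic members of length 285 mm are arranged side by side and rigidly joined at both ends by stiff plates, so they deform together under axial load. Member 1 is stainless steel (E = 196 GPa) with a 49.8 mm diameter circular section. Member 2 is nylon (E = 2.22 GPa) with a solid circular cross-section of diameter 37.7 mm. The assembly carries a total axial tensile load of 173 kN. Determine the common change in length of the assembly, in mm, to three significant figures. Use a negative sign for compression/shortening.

0.128 mm

A_1 = 1948 mm².
A_2 = 1116 mm².
Equal strain + equilibrium ⇒ each member carries load in proportion to AE: A₁E₁ = 381800000 N, A₂E₂ = 2478000 N, ΣAE = 384300000 N.
δ = PL/ΣAE = 173000·285/384300000 = 0.1283 mm.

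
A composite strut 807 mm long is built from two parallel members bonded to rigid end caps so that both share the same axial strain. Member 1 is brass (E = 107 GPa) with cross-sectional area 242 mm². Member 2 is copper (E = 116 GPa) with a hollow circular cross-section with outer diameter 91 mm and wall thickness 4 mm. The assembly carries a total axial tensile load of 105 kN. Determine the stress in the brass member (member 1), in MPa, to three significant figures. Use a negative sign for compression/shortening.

73.6 MPa

A_2 = 1093 mm².
Equal strain + equilibrium ⇒ each member carries load in proportion to AE: A₁E₁ = 25890000 N, A₂E₂ = 126800000 N, ΣAE = 152700000 N.
σ₁ = P·E₁/ΣAE = 105000·107000/152700000 = 73.57 MPa.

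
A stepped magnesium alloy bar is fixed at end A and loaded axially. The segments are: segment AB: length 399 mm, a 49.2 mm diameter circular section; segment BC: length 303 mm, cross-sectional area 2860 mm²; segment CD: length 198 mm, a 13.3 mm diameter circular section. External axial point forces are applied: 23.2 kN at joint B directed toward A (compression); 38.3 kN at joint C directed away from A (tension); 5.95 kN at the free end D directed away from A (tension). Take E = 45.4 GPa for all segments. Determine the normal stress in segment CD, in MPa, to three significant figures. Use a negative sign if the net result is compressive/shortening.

Internal axial forces (sectioning from the free end, tension +): N_CD = 5.95 kN, N_BC = 44.25 kN, N_AB = 21.05 kN.
A_CD = 138.9 mm².
σ_CD = N_CD/A_CD = 5950/138.9 = 42.83 MPa.

42.8 MPa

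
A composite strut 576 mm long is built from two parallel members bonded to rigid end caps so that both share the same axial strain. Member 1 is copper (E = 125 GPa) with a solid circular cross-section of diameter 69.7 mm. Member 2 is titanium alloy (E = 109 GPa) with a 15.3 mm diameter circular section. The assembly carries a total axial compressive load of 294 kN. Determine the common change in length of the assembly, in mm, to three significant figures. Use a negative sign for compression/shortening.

A_1 = 3816 mm².
A_2 = 183.9 mm².
Equal strain + equilibrium ⇒ each member carries load in proportion to AE: A₁E₁ = 476900000 N, A₂E₂ = 20040000 N, ΣAE = 497000000 N.
δ = PL/ΣAE = -294000·576/497000000 = -0.3407 mm.

-0.341 mm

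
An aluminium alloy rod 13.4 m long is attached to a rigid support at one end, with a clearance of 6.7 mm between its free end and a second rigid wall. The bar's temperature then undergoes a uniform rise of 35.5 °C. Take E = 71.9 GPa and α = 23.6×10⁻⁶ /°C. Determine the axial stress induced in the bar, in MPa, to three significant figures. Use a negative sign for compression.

-24.3 MPa

Free thermal expansion αLΔT = 23.6e-6 · 13400 · 35.5 = 11.23 mm.
The walls engage after the gap closes; constrained expansion = 11.23 − 6.7 = 4.527 mm.
The walls impose strain ε = −(4.527)/13400 = -3.3780e-04; σ = Eε = 71900 · -3.3780e-04 = -24.29 MPa.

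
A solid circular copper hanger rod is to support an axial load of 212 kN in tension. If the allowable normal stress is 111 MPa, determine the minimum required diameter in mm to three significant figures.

49.3 mm

Required area A ≥ P/σ_allow = 212000/111 = 1910 mm².
For a solid circular section, d ≥ √(4A/π) = 49.31 mm.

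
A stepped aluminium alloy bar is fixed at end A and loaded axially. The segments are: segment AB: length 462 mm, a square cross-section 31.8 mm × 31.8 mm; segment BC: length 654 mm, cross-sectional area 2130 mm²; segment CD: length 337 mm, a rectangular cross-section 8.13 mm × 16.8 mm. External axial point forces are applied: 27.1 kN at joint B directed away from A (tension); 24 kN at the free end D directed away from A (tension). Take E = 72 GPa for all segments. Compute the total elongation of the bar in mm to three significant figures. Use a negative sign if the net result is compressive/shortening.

Internal axial forces (sectioning from the free end, tension +): N_CD = 24 kN, N_BC = 24 kN, N_AB = 51.1 kN.
A_AB = 1011 mm².
A_CD = 136.6 mm².
δ_AB = 51100·462/(1011·72000) = 0.3242 mm
δ_BC = 24000·654/(2130·72000) = 0.1023 mm
δ_CD = 24000·337/(136.6·72000) = 0.8224 mm
δ = Σδ_i = 1.249 mm.

1.25 mm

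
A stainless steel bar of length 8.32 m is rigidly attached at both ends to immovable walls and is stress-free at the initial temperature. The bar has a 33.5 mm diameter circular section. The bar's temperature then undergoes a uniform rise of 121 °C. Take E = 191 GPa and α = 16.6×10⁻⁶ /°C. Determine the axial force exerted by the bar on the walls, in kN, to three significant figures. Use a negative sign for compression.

-338 kN

Free thermal expansion αLΔT = 16.6e-6 · 8320 · 121 = 16.71 mm.
The walls impose strain ε = −(16.71)/8320 = -2.0086e-03; σ = Eε = 191000 · -2.0086e-03 = -383.6 MPa.
Wall reaction R = σ·A = -383.6·881.4 = -338100 N = -338.1 kN.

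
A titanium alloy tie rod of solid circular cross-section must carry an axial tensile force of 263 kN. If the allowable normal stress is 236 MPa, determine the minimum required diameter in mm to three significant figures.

Required area A ≥ P/σ_allow = 263000/236 = 1114 mm².
For a solid circular section, d ≥ √(4A/π) = 37.67 mm.

37.7 mm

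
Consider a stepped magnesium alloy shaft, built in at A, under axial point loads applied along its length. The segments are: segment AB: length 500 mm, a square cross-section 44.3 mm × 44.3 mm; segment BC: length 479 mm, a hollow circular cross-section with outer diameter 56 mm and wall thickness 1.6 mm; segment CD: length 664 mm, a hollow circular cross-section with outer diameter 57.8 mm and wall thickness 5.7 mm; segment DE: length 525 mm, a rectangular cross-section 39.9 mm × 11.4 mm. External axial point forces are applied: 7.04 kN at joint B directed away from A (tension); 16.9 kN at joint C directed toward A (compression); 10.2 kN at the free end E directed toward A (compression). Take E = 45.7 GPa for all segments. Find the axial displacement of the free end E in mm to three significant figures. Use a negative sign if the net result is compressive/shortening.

Internal axial forces (sectioning from the free end, tension +): N_DE = -10.2 kN, N_CD = -10.2 kN, N_BC = -27.1 kN, N_AB = -20.06 kN.
A_AB = 1962 mm².
A_BC = 273.4 mm².
A_CD = 933 mm².
A_DE = 454.9 mm².
δ_AB = -20060·500/(1962·45700) = -0.1118 mm
δ_BC = -27100·479/(273.4·45700) = -1.039 mm
δ_CD = -10200·664/(933·45700) = -0.1589 mm
δ_DE = -10200·525/(454.9·45700) = -0.2576 mm
δ = Σδ_i = -1.567 mm.

-1.57 mm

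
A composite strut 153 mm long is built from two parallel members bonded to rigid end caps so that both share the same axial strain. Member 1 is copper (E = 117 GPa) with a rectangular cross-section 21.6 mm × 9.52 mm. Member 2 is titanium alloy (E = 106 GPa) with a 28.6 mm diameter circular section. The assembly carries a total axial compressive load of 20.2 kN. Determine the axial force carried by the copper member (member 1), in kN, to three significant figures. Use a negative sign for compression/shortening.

A_1 = 205.6 mm².
A_2 = 642.4 mm².
Equal strain + equilibrium ⇒ each member carries load in proportion to AE: A₁E₁ = 24060000 N, A₂E₂ = 68100000 N, ΣAE = 92160000 N.
F₁ = P·A₁E₁/ΣAE = -20200·24060000/92160000 = -5274 N.

-5.27 kN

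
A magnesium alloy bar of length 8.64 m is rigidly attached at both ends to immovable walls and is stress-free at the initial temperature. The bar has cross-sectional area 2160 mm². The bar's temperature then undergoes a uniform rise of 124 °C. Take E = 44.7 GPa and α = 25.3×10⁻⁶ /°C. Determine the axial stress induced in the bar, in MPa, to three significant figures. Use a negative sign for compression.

-140 MPa

Free thermal expansion αLΔT = 25.3e-6 · 8640 · 124 = 27.11 mm.
The walls impose strain ε = −(27.11)/8640 = -3.1372e-03; σ = Eε = 44700 · -3.1372e-03 = -140.2 MPa.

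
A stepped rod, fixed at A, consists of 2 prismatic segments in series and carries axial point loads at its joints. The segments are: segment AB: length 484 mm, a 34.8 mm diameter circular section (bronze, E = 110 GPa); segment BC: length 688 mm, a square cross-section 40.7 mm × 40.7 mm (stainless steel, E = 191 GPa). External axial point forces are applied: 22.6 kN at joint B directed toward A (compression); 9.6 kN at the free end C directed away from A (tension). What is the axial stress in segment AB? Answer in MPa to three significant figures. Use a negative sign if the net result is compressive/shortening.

Internal axial forces (sectioning from the free end, tension +): N_BC = 9.6 kN, N_AB = -13 kN.
A_AB = 951.1 mm².
σ_AB = N_AB/A_AB = -13000/951.1 = -13.67 MPa.

-13.7 MPa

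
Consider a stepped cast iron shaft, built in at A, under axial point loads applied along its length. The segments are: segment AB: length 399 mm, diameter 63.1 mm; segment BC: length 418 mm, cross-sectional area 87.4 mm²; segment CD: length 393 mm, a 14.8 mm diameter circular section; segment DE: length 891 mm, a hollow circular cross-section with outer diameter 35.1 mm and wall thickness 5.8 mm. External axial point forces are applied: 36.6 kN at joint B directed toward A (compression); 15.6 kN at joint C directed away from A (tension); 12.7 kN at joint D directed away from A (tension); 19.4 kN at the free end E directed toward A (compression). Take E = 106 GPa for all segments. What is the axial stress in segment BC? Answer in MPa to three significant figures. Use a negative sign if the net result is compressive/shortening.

102 MPa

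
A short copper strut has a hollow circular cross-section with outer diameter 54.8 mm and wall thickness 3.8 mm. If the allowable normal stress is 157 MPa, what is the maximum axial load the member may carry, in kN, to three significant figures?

95.6 kN

A = 608.8 mm².
P_max = σ_allow · A = 157 · 608.8 = 95590 N = 95.59 kN.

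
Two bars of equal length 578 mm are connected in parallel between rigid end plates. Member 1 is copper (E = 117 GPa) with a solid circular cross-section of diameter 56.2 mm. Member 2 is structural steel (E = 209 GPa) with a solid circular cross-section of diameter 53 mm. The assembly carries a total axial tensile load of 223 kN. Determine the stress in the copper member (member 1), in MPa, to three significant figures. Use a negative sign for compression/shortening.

A_1 = 2481 mm².
A_2 = 2206 mm².
Equal strain + equilibrium ⇒ each member carries load in proportion to AE: A₁E₁ = 290200000 N, A₂E₂ = 461100000 N, ΣAE = 751300000 N.
σ₁ = P·E₁/ΣAE = 223000·117000/751300000 = 34.73 MPa.

34.7 MPa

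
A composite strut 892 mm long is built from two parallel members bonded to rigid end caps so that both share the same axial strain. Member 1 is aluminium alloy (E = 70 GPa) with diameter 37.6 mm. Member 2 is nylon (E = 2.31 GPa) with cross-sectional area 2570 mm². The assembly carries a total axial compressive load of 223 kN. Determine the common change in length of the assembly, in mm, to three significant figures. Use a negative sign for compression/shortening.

A_1 = 1110 mm².
Equal strain + equilibrium ⇒ each member carries load in proportion to AE: A₁E₁ = 77730000 N, A₂E₂ = 5937000 N, ΣAE = 83660000 N.
δ = PL/ΣAE = -223000·892/83660000 = -2.378 mm.

-2.38 mm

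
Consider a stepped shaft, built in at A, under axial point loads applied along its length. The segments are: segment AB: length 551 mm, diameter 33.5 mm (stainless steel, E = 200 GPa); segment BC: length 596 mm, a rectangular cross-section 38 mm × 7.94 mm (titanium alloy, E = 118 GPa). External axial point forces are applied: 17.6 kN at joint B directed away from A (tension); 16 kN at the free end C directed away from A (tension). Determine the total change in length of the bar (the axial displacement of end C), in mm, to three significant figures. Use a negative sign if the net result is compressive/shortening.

Internal axial forces (sectioning from the free end, tension +): N_BC = 16 kN, N_AB = 33.6 kN.
A_AB = 881.4 mm².
A_BC = 301.7 mm².
δ_AB = 33600·551/(881.4·200000) = 0.105 mm
δ_BC = 16000·596/(301.7·118000) = 0.2678 mm
δ = Σδ_i = 0.3729 mm.

0.373 mm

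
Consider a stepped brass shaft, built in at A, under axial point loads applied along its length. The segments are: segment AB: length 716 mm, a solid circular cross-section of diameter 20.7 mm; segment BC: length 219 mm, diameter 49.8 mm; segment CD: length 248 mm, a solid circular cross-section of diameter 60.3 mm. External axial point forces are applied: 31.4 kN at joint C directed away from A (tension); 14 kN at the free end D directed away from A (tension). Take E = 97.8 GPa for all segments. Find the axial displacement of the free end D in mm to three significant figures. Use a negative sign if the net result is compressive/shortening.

1.05 mm

Internal axial forces (sectioning from the free end, tension +): N_CD = 14 kN, N_BC = 45.4 kN, N_AB = 45.4 kN.
A_AB = 336.5 mm².
A_BC = 1948 mm².
A_CD = 2856 mm².
δ_AB = 45400·716/(336.5·97800) = 0.9876 mm
δ_BC = 45400·219/(1948·97800) = 0.05219 mm
δ_CD = 14000·248/(2856·97800) = 0.01243 mm
δ = Σδ_i = 1.052 mm.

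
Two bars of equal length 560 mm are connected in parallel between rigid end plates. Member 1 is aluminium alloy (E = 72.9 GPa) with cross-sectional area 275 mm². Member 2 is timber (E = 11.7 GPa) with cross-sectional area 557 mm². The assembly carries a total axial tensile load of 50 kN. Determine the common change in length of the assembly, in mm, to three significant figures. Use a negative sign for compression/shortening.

Equal strain + equilibrium ⇒ each member carries load in proportion to AE: A₁E₁ = 20050000 N, A₂E₂ = 6517000 N, ΣAE = 26560000 N.
δ = PL/ΣAE = 50000·560/26560000 = 1.054 mm.

1.05 mm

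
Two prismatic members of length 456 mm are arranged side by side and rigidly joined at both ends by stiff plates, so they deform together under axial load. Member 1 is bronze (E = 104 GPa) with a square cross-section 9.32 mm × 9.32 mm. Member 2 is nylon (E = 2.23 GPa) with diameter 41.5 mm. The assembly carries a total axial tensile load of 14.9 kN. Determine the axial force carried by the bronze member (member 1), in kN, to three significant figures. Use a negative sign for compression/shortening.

11.2 kN

A_1 = 86.86 mm².
A_2 = 1353 mm².
Equal strain + equilibrium ⇒ each member carries load in proportion to AE: A₁E₁ = 9034000 N, A₂E₂ = 3016000 N, ΣAE = 12050000 N.
F₁ = P·A₁E₁/ΣAE = 14900·9034000/12050000 = 11170 N.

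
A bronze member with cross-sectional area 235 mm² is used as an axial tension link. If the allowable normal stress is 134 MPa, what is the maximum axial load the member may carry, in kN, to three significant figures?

31.5 kN

P_max = σ_allow · A = 134 · 235 = 31490 N = 31.49 kN.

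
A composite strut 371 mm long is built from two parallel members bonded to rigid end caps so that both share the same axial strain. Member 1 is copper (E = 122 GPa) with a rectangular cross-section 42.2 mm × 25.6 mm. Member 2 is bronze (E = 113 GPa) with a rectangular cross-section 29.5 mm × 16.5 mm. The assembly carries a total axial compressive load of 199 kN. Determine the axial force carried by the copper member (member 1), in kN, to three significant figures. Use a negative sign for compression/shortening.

A_1 = 1080 mm².
A_2 = 486.8 mm².
Equal strain + equilibrium ⇒ each member carries load in proportion to AE: A₁E₁ = 131800000 N, A₂E₂ = 55000000 N, ΣAE = 186800000 N.
F₁ = P·A₁E₁/ΣAE = -199000·131800000/186800000 = -140400 N.

-140 kN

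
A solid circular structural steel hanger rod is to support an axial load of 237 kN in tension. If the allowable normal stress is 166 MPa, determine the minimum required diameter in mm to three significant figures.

Required area A ≥ P/σ_allow = 237000/166 = 1428 mm².
For a solid circular section, d ≥ √(4A/π) = 42.64 mm.

42.6 mm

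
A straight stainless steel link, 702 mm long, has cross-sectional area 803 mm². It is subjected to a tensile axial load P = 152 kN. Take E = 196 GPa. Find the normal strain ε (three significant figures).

σ = N/A = 189.3 MPa; ε = σ/E = 189.3/196000 = 9.658e-04.

9.66e-04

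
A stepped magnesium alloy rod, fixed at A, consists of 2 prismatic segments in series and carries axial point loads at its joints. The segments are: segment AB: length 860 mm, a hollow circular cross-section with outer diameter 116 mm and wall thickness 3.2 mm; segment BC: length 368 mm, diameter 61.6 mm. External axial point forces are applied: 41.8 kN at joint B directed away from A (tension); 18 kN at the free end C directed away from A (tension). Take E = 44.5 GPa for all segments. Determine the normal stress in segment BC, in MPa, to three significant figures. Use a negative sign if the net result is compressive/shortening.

6.04 MPa

Internal axial forces (sectioning from the free end, tension +): N_BC = 18 kN, N_AB = 59.8 kN.
A_BC = 2980 mm².
σ_BC = N_BC/A_BC = 18000/2980 = 6.04 MPa.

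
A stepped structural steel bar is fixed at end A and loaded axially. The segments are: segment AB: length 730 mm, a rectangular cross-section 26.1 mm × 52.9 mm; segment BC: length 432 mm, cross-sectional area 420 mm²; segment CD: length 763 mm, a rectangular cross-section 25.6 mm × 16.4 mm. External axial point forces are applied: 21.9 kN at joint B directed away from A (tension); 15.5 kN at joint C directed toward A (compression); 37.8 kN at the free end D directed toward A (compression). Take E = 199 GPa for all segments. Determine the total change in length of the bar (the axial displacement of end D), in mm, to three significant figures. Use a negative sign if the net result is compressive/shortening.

-0.704 mm

Internal axial forces (sectioning from the free end, tension +): N_CD = -37.8 kN, N_BC = -53.3 kN, N_AB = -31.4 kN.
A_AB = 1381 mm².
A_CD = 419.8 mm².
δ_AB = -31400·730/(1381·199000) = -0.08343 mm
δ_BC = -53300·432/(420·199000) = -0.2755 mm
δ_CD = -37800·763/(419.8·199000) = -0.3452 mm
δ = Σδ_i = -0.7041 mm.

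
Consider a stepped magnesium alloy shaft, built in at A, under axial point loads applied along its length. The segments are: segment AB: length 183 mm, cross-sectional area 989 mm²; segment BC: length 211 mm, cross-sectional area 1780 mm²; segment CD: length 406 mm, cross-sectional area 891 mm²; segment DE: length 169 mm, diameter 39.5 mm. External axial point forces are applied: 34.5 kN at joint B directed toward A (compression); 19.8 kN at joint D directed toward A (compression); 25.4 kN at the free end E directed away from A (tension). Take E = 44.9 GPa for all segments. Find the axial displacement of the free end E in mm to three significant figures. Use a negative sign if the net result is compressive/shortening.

Internal axial forces (sectioning from the free end, tension +): N_DE = 25.4 kN, N_CD = 5.6 kN, N_BC = 5.6 kN, N_AB = -28.9 kN.
A_DE = 1225 mm².
δ_AB = -28900·183/(989·44900) = -0.1191 mm
δ_BC = 5600·211/(1780·44900) = 0.01478 mm
δ_CD = 5600·406/(891·44900) = 0.05683 mm
δ_DE = 25400·169/(1225·44900) = 0.07802 mm
δ = Σδ_i = 0.03053 mm.

0.0305 mm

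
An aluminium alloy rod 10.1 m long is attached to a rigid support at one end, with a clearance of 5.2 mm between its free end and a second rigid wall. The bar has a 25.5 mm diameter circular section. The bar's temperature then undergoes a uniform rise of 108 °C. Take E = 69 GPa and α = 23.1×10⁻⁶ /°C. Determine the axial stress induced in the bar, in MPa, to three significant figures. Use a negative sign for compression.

-137 MPa

Free thermal expansion αLΔT = 23.1e-6 · 10100 · 108 = 25.2 mm.
The walls engage after the gap closes; constrained expansion = 25.2 − 5.2 = 20 mm.
The walls impose strain ε = −(20)/10100 = -1.9799e-03; σ = Eε = 69000 · -1.9799e-03 = -136.6 MPa.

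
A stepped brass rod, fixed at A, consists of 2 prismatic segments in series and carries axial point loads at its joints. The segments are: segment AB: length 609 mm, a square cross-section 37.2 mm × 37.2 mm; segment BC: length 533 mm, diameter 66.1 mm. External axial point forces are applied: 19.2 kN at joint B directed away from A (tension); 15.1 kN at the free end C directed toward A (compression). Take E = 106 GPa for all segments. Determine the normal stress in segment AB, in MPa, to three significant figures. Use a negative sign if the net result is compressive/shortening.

Internal axial forces (sectioning from the free end, tension +): N_BC = -15.1 kN, N_AB = 4.1 kN.
A_AB = 1384 mm².
σ_AB = N_AB/A_AB = 4100/1384 = 2.963 MPa.

2.96 MPa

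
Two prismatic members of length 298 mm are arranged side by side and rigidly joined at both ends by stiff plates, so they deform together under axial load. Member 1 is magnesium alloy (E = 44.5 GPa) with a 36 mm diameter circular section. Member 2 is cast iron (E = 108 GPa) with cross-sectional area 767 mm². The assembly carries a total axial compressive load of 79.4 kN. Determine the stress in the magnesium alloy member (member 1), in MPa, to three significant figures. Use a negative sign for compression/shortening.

-27.6 MPa

A_1 = 1018 mm².
Equal strain + equilibrium ⇒ each member carries load in proportion to AE: A₁E₁ = 45300000 N, A₂E₂ = 82840000 N, ΣAE = 128100000 N.
σ₁ = P·E₁/ΣAE = -79400·44500/128100000 = -27.58 MPa.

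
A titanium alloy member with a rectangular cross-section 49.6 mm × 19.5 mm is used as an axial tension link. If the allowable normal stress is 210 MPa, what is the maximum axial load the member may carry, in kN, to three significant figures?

203 kN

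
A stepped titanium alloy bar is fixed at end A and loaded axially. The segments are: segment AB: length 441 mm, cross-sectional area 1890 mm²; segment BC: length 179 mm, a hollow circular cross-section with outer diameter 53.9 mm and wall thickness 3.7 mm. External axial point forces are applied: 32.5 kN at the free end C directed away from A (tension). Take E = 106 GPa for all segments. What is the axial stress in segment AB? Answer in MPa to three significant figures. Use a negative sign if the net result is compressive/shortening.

17.2 MPa

Internal axial forces (sectioning from the free end, tension +): N_BC = 32.5 kN, N_AB = 32.5 kN.
σ_AB = N_AB/A_AB = 32500/1890 = 17.2 MPa.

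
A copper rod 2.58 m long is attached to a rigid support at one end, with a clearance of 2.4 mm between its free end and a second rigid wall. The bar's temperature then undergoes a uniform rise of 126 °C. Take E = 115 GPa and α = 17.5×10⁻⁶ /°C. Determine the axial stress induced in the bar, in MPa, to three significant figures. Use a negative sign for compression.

-147 MPa

Free thermal expansion αLΔT = 17.5e-6 · 2580 · 126 = 5.689 mm.
The walls engage after the gap closes; constrained expansion = 5.689 − 2.4 = 3.289 mm.
The walls impose strain ε = −(3.289)/2580 = -1.2748e-03; σ = Eε = 115000 · -1.2748e-03 = -146.6 MPa.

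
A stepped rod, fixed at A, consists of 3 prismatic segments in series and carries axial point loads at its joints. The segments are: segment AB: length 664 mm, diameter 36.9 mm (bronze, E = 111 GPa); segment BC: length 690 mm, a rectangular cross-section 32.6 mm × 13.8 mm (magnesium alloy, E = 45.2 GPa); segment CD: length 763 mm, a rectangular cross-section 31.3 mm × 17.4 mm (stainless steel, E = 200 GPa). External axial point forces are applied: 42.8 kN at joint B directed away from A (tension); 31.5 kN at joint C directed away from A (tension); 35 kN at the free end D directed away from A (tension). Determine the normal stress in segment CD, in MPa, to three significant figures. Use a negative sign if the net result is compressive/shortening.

64.3 MPa

Internal axial forces (sectioning from the free end, tension +): N_CD = 35 kN, N_BC = 66.5 kN, N_AB = 109.3 kN.
A_CD = 544.6 mm².
σ_CD = N_CD/A_CD = 35000/544.6 = 64.26 MPa.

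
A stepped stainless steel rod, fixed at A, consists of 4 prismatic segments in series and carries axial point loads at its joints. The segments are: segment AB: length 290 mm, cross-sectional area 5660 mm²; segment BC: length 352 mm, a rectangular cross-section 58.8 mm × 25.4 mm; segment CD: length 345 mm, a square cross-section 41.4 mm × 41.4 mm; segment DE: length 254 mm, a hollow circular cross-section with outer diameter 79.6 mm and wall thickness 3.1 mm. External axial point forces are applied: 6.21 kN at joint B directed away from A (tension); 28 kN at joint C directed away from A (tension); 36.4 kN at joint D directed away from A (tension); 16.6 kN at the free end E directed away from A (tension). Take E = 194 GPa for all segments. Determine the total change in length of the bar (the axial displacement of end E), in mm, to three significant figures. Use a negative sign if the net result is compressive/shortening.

0.206 mm

Internal axial forces (sectioning from the free end, tension +): N_DE = 16.6 kN, N_CD = 53 kN, N_BC = 81 kN, N_AB = 87.21 kN.
A_BC = 1494 mm².
A_CD = 1714 mm².
A_DE = 745 mm².
δ_AB = 87210·290/(5660·194000) = 0.02303 mm
δ_BC = 81000·352/(1494·194000) = 0.0984 mm
δ_CD = 53000·345/(1714·194000) = 0.05499 mm
δ_DE = 16600·254/(745·194000) = 0.02917 mm
δ = Σδ_i = 0.2056 mm.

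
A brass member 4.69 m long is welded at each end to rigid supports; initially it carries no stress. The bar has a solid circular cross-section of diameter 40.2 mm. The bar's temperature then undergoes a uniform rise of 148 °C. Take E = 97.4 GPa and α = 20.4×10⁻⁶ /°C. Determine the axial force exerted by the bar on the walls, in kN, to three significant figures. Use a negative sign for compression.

Free thermal expansion αLΔT = 20.4e-6 · 4690 · 148 = 14.16 mm.
The walls impose strain ε = −(14.16)/4690 = -3.0192e-03; σ = Eε = 97400 · -3.0192e-03 = -294.1 MPa.
Wall reaction R = σ·A = -294.1·1269 = -373200 N = -373.2 kN.

-373 kN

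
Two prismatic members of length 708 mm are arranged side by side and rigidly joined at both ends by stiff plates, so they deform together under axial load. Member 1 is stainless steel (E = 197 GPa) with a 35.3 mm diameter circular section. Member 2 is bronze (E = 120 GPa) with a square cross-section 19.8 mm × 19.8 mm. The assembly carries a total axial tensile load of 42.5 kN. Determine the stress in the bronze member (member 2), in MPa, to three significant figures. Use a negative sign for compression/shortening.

21.3 MPa

A_1 = 978.7 mm².
A_2 = 392 mm².
Equal strain + equilibrium ⇒ each member carries load in proportion to AE: A₁E₁ = 192800000 N, A₂E₂ = 47040000 N, ΣAE = 239800000 N.
σ₂ = P·E₂/ΣAE = 42500·120000/239800000 = 21.26 MPa.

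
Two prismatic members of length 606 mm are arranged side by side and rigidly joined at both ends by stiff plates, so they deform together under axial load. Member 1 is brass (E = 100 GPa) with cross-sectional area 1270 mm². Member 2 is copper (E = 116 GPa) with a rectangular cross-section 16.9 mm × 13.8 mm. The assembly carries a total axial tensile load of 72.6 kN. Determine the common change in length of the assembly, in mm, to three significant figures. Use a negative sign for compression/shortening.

0.286 mm

A_2 = 233.2 mm².
Equal strain + equilibrium ⇒ each member carries load in proportion to AE: A₁E₁ = 127000000 N, A₂E₂ = 27050000 N, ΣAE = 154100000 N.
δ = PL/ΣAE = 72600·606/154100000 = 0.2856 mm.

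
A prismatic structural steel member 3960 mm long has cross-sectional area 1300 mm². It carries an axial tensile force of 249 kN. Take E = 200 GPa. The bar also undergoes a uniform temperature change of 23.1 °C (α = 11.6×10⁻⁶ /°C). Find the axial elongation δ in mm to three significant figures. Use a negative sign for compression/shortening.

4.85 mm

δ_mech = NL/(AE) = 249000·3960/(1300·200000) = 3.792 mm.
δ_thermal = αLΔT = 11.6e-6·3960·23.1 = 1.061 mm.
δ = δ_mech + δ_thermal = 4.854 mm.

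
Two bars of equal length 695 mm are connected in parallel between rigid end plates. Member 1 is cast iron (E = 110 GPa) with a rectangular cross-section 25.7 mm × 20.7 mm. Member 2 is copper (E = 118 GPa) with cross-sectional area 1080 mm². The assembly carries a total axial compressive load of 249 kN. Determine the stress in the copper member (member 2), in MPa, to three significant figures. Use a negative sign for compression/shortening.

-158 MPa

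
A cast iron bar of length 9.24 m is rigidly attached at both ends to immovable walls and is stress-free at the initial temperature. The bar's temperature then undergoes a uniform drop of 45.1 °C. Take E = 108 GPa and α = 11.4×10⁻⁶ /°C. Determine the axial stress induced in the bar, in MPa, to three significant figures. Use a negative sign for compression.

55.5 MPa

Free thermal expansion αLΔT = 11.4e-6 · 9240 · -45.1 = -4.751 mm.
The walls impose strain ε = −(-4.751)/9240 = 5.1414e-04; σ = Eε = 108000 · 5.1414e-04 = 55.53 MPa.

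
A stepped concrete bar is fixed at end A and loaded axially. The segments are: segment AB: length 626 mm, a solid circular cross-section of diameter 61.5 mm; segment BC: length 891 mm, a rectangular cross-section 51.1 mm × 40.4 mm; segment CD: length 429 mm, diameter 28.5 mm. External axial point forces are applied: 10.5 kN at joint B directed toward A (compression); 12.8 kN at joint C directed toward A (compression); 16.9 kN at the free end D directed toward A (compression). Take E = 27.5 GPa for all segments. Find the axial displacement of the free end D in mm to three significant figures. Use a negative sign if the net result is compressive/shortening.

Internal axial forces (sectioning from the free end, tension +): N_CD = -16.9 kN, N_BC = -29.7 kN, N_AB = -40.2 kN.
A_AB = 2971 mm².
A_BC = 2064 mm².
A_CD = 637.9 mm².
δ_AB = -40200·626/(2971·27500) = -0.3081 mm
δ_BC = -29700·891/(2064·27500) = -0.4661 mm
δ_CD = -16900·429/(637.9·27500) = -0.4133 mm
δ = Σδ_i = -1.187 mm.

-1.19 mm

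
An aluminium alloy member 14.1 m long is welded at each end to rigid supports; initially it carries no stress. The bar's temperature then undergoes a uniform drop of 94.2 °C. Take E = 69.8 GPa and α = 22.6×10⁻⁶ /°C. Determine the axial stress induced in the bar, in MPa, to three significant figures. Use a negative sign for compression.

149 MPa

Free thermal expansion αLΔT = 22.6e-6 · 14100 · -94.2 = -30.02 mm.
The walls impose strain ε = −(-30.02)/14100 = 2.1289e-03; σ = Eε = 69800 · 2.1289e-03 = 148.6 MPa.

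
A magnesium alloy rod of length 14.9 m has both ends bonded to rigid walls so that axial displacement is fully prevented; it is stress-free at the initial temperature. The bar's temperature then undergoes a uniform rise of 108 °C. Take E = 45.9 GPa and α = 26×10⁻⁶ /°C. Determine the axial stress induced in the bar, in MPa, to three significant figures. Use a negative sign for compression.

Free thermal expansion αLΔT = 26e-6 · 14900 · 108 = 41.84 mm.
The walls impose strain ε = −(41.84)/14900 = -2.8080e-03; σ = Eε = 45900 · -2.8080e-03 = -128.9 MPa.

-129 MPa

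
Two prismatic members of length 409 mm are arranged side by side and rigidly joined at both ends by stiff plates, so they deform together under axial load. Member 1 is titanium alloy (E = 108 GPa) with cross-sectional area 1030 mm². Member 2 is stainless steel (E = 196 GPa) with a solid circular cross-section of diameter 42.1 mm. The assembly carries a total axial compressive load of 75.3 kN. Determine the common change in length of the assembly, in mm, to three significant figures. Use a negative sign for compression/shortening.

A_2 = 1392 mm².
Equal strain + equilibrium ⇒ each member carries load in proportion to AE: A₁E₁ = 111200000 N, A₂E₂ = 272800000 N, ΣAE = 384100000 N.
δ = PL/ΣAE = -75300·409/384100000 = -0.08019 mm.

-0.0802 mm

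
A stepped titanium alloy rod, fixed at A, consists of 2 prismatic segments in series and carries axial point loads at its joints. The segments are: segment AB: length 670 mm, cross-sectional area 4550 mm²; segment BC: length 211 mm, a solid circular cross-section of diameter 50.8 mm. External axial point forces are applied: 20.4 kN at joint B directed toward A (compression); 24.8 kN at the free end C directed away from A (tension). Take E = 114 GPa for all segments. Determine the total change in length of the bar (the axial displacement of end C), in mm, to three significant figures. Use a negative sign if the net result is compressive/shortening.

Internal axial forces (sectioning from the free end, tension +): N_BC = 24.8 kN, N_AB = 4.4 kN.
A_BC = 2027 mm².
δ_AB = 4400·670/(4550·114000) = 0.005683 mm
δ_BC = 24800·211/(2027·114000) = 0.02265 mm
δ = Σδ_i = 0.02833 mm.

0.0283 mm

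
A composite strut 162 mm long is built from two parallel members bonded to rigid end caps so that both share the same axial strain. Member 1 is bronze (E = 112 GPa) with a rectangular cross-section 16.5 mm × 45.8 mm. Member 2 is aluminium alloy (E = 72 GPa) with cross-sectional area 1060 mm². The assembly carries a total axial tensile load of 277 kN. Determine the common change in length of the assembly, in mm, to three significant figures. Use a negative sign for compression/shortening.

0.279 mm

A_1 = 755.7 mm².
Equal strain + equilibrium ⇒ each member carries load in proportion to AE: A₁E₁ = 84640000 N, A₂E₂ = 76320000 N, ΣAE = 161000000 N.
δ = PL/ΣAE = 277000·162/161000000 = 0.2788 mm.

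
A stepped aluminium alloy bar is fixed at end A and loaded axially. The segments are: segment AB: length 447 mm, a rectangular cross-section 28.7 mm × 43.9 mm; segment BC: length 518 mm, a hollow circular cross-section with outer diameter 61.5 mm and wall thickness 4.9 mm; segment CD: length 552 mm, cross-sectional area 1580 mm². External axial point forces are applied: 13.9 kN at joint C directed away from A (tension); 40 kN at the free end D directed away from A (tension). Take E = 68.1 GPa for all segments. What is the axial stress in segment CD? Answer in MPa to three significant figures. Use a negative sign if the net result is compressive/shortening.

Internal axial forces (sectioning from the free end, tension +): N_CD = 40 kN, N_BC = 53.9 kN, N_AB = 53.9 kN.
σ_CD = N_CD/A_CD = 40000/1580 = 25.32 MPa.

25.3 MPa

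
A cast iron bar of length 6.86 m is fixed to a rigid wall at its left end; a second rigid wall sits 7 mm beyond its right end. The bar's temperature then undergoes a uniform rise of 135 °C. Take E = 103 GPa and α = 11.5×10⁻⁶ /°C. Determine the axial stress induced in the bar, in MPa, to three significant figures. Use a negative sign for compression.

Free thermal expansion αLΔT = 11.5e-6 · 6860 · 135 = 10.65 mm.
The walls engage after the gap closes; constrained expansion = 10.65 − 7 = 3.65 mm.
The walls impose strain ε = −(3.65)/6860 = -5.3209e-04; σ = Eε = 103000 · -5.3209e-04 = -54.81 MPa.

-54.8 MPa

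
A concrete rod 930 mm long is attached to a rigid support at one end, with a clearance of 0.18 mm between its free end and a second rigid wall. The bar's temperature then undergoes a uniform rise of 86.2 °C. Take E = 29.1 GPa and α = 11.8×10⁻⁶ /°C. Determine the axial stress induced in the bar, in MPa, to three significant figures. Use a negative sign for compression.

-24.0 MPa

Free thermal expansion αLΔT = 11.8e-6 · 930 · 86.2 = 0.946 mm.
The walls engage after the gap closes; constrained expansion = 0.946 − 0.18 = 0.766 mm.
The walls impose strain ε = −(0.766)/930 = -8.2361e-04; σ = Eε = 29100 · -8.2361e-04 = -23.97 MPa.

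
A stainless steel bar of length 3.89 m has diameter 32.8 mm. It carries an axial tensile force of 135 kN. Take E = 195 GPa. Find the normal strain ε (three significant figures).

A = 845 mm².
σ = N/A = 159.8 MPa; ε = σ/E = 159.8/195000 = 8.193e-04.

8.19e-04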